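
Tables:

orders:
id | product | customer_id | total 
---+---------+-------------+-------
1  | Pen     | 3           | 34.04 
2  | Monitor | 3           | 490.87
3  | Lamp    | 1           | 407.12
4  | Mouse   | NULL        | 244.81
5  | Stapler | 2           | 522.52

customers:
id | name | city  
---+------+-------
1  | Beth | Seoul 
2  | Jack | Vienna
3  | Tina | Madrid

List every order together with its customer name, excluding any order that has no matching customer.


INNER JOIN keeps only orders rows whose customer_id matches an id in customers. Walk through each order:
  - order 1 (Pen): customer_id=3 -> matches Tina
  - order 2 (Monitor): customer_id=3 -> matches Tina
  - order 3 (Lamp): customer_id=1 -> matches Beth
  - order 4 (Mouse): customer_id=NULL, no match -> dropped
  - order 5 (Stapler): customer_id=2 -> matches Jack
So 1 of 5 rows is dropped.

SQL:
SELECT a.product, b.name AS customer
FROM orders a
INNER JOIN customers b ON a.customer_id = b.id

Result:
product | customer
--------+---------
Pen     | Tina    
Monitor | Tina    
Lamp    | Beth    
Stapler | Jack    


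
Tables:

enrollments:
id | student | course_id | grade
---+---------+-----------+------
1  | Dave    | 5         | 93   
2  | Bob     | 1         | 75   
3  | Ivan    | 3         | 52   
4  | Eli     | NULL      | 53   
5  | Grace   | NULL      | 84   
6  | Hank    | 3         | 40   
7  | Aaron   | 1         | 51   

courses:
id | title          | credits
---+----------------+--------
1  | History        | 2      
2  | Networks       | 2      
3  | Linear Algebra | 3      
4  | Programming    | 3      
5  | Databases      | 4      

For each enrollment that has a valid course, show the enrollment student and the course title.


INNER JOIN keeps only enrollments rows whose course_id matches an id in courses. Walk through each enrollment:
  - enrollment 1 (Dave): course_id=5 -> matches Databases
  - enrollment 2 (Bob): course_id=1 -> matches History
  - enrollment 3 (Ivan): course_id=3 -> matches Linear Algebra
  - enrollment 4 (Eli): course_id=NULL, no match -> dropped
  - enrollment 5 (Grace): course_id=NULL, no match -> dropped
  - enrollment 6 (Hank): course_id=3 -> matches Linear Algebra
  - enrollment 7 (Aaron): course_id=1 -> matches History
So 2 of 7 rows are dropped.

SQL:
SELECT a.student, b.title AS course
FROM enrollments a
INNER JOIN courses b ON a.course_id = b.id

Result:
student | course        
--------+---------------
Dave    | Databases     
Bob     | History       
Ivan    | Linear Algebra
Hank    | Linear Algebra
Aaron   | History       


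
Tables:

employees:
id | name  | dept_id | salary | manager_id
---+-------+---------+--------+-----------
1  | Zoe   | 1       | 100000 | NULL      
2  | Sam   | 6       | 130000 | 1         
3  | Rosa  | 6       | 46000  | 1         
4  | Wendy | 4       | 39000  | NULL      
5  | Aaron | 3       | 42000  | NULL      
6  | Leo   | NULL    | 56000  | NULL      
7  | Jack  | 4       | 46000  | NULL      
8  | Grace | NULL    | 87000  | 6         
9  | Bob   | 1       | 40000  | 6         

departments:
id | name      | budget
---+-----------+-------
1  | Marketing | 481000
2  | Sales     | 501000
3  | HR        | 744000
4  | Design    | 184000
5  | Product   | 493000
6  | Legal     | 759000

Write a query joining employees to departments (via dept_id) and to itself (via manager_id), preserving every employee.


Two LEFT JOINs from the same base table employees: one to departments via dept_id, one to employees itself via manager_id. Both are LEFT so every employee is preserved.
Match against departments:
  - employee 1 (Zoe): dept_id=1 -> matches Marketing
  - employee 2 (Sam): dept_id=6 -> matches Legal
  - employee 3 (Rosa): dept_id=6 -> matches Legal
  - employee 4 (Wendy): dept_id=4 -> matches Design
  - employee 5 (Aaron): dept_id=3 -> matches HR
  - employee 6 (Leo): dept_id=NULL, no match -> kept with NULL
  - employee 7 (Jack): dept_id=4 -> matches Design
  - employee 8 (Grace): dept_id=NULL, no match -> kept with NULL
  - employee 9 (Bob): dept_id=1 -> matches Marketing
Match against employees (self):
  - employee 1 (Zoe): manager_id=NULL -> NULL
  - employee 2 (Sam): manager_id=1 -> Zoe
  - employee 3 (Rosa): manager_id=1 -> Zoe
  - employee 4 (Wendy): manager_id=NULL -> NULL
  - employee 5 (Aaron): manager_id=NULL -> NULL
  - employee 6 (Leo): manager_id=NULL -> NULL
  - employee 7 (Jack): manager_id=NULL -> NULL
  - employee 8 (Grace): manager_id=6 -> Leo
  - employee 9 (Bob): manager_id=6 -> Leo

SQL:
SELECT a.name, b.name AS department, c.name AS manager
FROM employees a
LEFT JOIN departments b ON a.dept_id = b.id
LEFT JOIN employees c ON a.manager_id = c.id

Result:
name  | department | manager
------+------------+--------
Zoe   | Marketing  | NULL   
Sam   | Legal      | Zoe    
Rosa  | Legal      | Zoe    
Wendy | Design     | NULL   
Aaron | HR         | NULL   
Leo   | NULL       | NULL   
Jack  | Design     | NULL   
Grace | NULL       | Leo    
Bob   | Marketing  | Leo    


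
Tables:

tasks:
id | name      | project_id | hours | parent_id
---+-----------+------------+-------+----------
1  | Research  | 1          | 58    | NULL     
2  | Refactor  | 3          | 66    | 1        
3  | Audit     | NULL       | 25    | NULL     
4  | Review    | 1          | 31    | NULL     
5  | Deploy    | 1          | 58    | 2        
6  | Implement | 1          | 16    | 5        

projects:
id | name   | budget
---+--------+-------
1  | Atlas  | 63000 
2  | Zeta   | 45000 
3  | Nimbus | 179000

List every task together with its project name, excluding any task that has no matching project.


INNER JOIN keeps only tasks rows whose project_id matches an id in projects. Walk through each task:
  - task 1 (Research): project_id=1 -> matches Atlas
  - task 2 (Refactor): project_id=3 -> matches Nimbus
  - task 3 (Audit): project_id=NULL, no match -> dropped
  - task 4 (Review): project_id=1 -> matches Atlas
  - task 5 (Deploy): project_id=1 -> matches Atlas
  - task 6 (Implement): project_id=1 -> matches Atlas
So 1 of 6 rows is dropped.

SQL:
SELECT a.name, b.name AS project
FROM tasks a
INNER JOIN projects b ON a.project_id = b.id

Result:
name      | project
----------+--------
Research  | Atlas  
Refactor  | Nimbus 
Review    | Atlas  
Deploy    | Atlas  
Implement | Atlas  


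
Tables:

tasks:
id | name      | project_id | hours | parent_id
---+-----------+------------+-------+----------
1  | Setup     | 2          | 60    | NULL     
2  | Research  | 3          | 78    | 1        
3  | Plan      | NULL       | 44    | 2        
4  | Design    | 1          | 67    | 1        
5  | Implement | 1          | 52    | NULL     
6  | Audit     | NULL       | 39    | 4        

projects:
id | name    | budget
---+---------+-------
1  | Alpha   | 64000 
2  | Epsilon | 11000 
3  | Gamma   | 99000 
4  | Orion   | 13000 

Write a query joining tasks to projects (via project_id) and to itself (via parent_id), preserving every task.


Two LEFT JOINs from the same base table tasks: one to projects via project_id, one to tasks itself via parent_id. Both are LEFT so every task is preserved.
Match against projects:
  - task 1 (Setup): project_id=2 -> matches Epsilon
  - task 2 (Research): project_id=3 -> matches Gamma
  - task 3 (Plan): project_id=NULL, no match -> kept with NULL
  - task 4 (Design): project_id=1 -> matches Alpha
  - task 5 (Implement): project_id=1 -> matches Alpha
  - task 6 (Audit): project_id=NULL, no match -> kept with NULL
Match against tasks (self):
  - task 1 (Setup): parent_id=NULL -> NULL
  - task 2 (Research): parent_id=1 -> Setup
  - task 3 (Plan): parent_id=2 -> Research
  - task 4 (Design): parent_id=1 -> Setup
  - task 5 (Implement): parent_id=NULL -> NULL
  - task 6 (Audit): parent_id=4 -> Design

SQL:
SELECT a.name, b.name AS project, c.name AS parent
FROM tasks a
LEFT JOIN projects b ON a.project_id = b.id
LEFT JOIN tasks c ON a.parent_id = c.id

Result:
name      | project | parent  
----------+---------+---------
Setup     | Epsilon | NULL    
Research  | Gamma   | Setup   
Plan      | NULL    | Research
Design    | Alpha   | Setup   
Implement | Alpha   | NULL    
Audit     | NULL    | Design  


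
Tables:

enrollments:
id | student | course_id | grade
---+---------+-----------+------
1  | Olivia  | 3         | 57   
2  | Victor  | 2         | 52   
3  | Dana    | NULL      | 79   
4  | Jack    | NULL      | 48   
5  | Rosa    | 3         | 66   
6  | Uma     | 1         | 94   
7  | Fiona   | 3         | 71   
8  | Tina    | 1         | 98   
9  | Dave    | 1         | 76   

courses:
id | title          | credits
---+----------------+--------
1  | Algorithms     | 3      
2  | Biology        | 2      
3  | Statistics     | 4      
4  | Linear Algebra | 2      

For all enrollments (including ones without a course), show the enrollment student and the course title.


LEFT JOIN keeps every row from enrollments (the left table); where course_id has no match in courses, the course columns become NULL. Walk through each enrollment:
  - enrollment 1 (Olivia): course_id=3 -> matches Statistics
  - enrollment 2 (Victor): course_id=2 -> matches Biology
  - enrollment 3 (Dana): course_id=NULL, no match -> kept with NULL
  - enrollment 4 (Jack): course_id=NULL, no match -> kept with NULL
  - enrollment 5 (Rosa): course_id=3 -> matches Statistics
  - enrollment 6 (Uma): course_id=1 -> matches Algorithms
  - enrollment 7 (Fiona): course_id=3 -> matches Statistics
  - enrollment 8 (Tina): course_id=1 -> matches Algorithms
  - enrollment 9 (Dave): course_id=1 -> matches Algorithms
All 9 rows appear; 2 have NULL course.

SQL:
SELECT a.student, b.title AS course
FROM enrollments a
LEFT JOIN courses b ON a.course_id = b.id

Result:
student | course    
--------+-----------
Olivia  | Statistics
Victor  | Biology   
Dana    | NULL      
Jack    | NULL      
Rosa    | Statistics
Uma     | Algorithms
Fiona   | Statistics
Tina    | Algorithms
Dave    | Algorithms


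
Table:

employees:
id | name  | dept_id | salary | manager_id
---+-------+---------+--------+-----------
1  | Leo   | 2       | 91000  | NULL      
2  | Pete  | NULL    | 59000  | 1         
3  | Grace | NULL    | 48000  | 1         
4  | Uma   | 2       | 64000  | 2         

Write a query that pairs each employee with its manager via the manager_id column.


This is a self-join: employees is joined to a second copy of itself, matching each row's manager_id to another row's id. Use LEFT JOIN so rows with manager_id=NULL are kept.
  - employee 1 (Leo): manager_id=NULL -> NULL
  - employee 2 (Pete): manager_id=1 -> Leo
  - employee 3 (Grace): manager_id=1 -> Leo
  - employee 4 (Uma): manager_id=2 -> Pete

SQL:
SELECT a.name AS item, b.name AS manager
FROM employees a
LEFT JOIN employees b ON a.manager_id = b.id

Result:
item  | manager
------+--------
Leo   | NULL   
Pete  | Leo    
Grace | Leo    
Uma   | Pete   


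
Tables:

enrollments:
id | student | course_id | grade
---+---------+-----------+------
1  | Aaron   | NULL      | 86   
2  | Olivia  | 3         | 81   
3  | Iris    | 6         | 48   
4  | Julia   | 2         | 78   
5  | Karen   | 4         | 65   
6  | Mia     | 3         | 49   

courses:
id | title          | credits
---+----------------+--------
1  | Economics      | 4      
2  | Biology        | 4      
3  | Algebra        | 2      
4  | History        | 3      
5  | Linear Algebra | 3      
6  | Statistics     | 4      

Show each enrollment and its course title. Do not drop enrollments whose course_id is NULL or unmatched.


LEFT JOIN keeps every row from enrollments (the left table); where course_id has no match in courses, the course columns become NULL. Walk through each enrollment:
  - enrollment 1 (Aaron): course_id=NULL, no match -> kept with NULL
  - enrollment 2 (Olivia): course_id=3 -> matches Algebra
  - enrollment 3 (Iris): course_id=6 -> matches Statistics
  - enrollment 4 (Julia): course_id=2 -> matches Biology
  - enrollment 5 (Karen): course_id=4 -> matches History
  - enrollment 6 (Mia): course_id=3 -> matches Algebra
All 6 rows appear; 1 has NULL course.

SQL:
SELECT a.student, b.title AS course
FROM enrollments a
LEFT JOIN courses b ON a.course_id = b.id

Result:
student | course    
--------+-----------
Aaron   | NULL      
Olivia  | Algebra   
Iris    | Statistics
Julia   | Biology   
Karen   | History   
Mia     | Algebra   


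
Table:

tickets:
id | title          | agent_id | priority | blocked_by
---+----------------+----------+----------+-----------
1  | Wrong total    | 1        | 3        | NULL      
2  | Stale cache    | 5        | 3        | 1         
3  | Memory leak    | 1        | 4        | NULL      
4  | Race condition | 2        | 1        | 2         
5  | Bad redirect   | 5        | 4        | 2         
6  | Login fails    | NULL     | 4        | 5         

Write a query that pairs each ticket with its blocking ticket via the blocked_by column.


This is a self-join: tickets is joined to a second copy of itself, matching each row's blocked_by to another row's id. Use LEFT JOIN so rows with blocked_by=NULL are kept.
  - ticket 1 (Wrong total): blocked_by=NULL -> NULL
  - ticket 2 (Stale cache): blocked_by=1 -> Wrong total
  - ticket 3 (Memory leak): blocked_by=NULL -> NULL
  - ticket 4 (Race condition): blocked_by=2 -> Stale cache
  - ticket 5 (Bad redirect): blocked_by=2 -> Stale cache
  - ticket 6 (Login fails): blocked_by=5 -> Bad redirect

SQL:
SELECT a.title AS item, b.title AS blocked_by
FROM tickets a
LEFT JOIN tickets b ON a.blocked_by = b.id

Result:
item           | blocked_by  
---------------+-------------
Wrong total    | NULL        
Stale cache    | Wrong total 
Memory leak    | NULL        
Race condition | Stale cache 
Bad redirect   | Stale cache 
Login fails    | Bad redirect


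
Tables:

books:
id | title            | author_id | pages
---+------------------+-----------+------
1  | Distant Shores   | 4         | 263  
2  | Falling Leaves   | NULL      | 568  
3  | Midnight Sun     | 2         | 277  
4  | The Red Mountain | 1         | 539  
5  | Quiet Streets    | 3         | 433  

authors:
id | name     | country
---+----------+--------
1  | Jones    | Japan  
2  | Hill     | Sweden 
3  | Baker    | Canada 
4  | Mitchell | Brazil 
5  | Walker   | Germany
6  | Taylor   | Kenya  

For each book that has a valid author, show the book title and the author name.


INNER JOIN keeps only books rows whose author_id matches an id in authors. Walk through each book:
  - book 1 (Distant Shores): author_id=4 -> matches Mitchell
  - book 2 (Falling Leaves): author_id=NULL, no match -> dropped
  - book 3 (Midnight Sun): author_id=2 -> matches Hill
  - book 4 (The Red Mountain): author_id=1 -> matches Jones
  - book 5 (Quiet Streets): author_id=3 -> matches Baker
So 1 of 5 rows is dropped.

SQL:
SELECT a.title, b.name AS author
FROM books a
INNER JOIN authors b ON a.author_id = b.id

Result:
title            | author  
-----------------+---------
Distant Shores   | Mitchell
Midnight Sun     | Hill    
The Red Mountain | Jones   
Quiet Streets    | Baker   


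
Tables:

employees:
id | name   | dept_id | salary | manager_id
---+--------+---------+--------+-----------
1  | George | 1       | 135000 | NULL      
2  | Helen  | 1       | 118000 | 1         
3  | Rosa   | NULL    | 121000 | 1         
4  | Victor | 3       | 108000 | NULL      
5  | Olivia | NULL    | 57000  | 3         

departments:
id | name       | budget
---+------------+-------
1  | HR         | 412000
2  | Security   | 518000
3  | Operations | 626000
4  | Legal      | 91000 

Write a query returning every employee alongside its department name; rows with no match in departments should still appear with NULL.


LEFT JOIN keeps every row from employees (the left table); where dept_id has no match in departments, the department columns become NULL. Walk through each employee:
  - employee 1 (George): dept_id=1 -> matches HR
  - employee 2 (Helen): dept_id=1 -> matches HR
  - employee 3 (Rosa): dept_id=NULL, no match -> kept with NULL
  - employee 4 (Victor): dept_id=3 -> matches Operations
  - employee 5 (Olivia): dept_id=NULL, no match -> kept with NULL
All 5 rows appear; 2 have NULL department.

SQL:
SELECT a.name, b.name AS department
FROM employees a
LEFT JOIN departments b ON a.dept_id = b.id

Result:
name   | department
-------+-----------
George | HR        
Helen  | HR        
Rosa   | NULL      
Victor | Operations
Olivia | NULL      


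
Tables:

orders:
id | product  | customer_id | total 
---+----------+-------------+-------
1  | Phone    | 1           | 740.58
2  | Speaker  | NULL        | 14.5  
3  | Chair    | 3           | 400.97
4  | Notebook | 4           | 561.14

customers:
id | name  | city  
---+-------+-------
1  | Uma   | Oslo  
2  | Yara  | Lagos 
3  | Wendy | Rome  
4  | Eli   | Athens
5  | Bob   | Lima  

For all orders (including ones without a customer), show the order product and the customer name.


LEFT JOIN keeps every row from orders (the left table); where customer_id has no match in customers, the customer columns become NULL. Walk through each order:
  - order 1 (Phone): customer_id=1 -> matches Uma
  - order 2 (Speaker): customer_id=NULL, no match -> kept with NULL
  - order 3 (Chair): customer_id=3 -> matches Wendy
  - order 4 (Notebook): customer_id=4 -> matches Eli
All 4 rows appear; 1 has NULL customer.

SQL:
SELECT a.product, b.name AS customer
FROM orders a
LEFT JOIN customers b ON a.customer_id = b.id

Result:
product  | customer
---------+---------
Phone    | Uma     
Speaker  | NULL    
Chair    | Wendy   
Notebook | Eli     


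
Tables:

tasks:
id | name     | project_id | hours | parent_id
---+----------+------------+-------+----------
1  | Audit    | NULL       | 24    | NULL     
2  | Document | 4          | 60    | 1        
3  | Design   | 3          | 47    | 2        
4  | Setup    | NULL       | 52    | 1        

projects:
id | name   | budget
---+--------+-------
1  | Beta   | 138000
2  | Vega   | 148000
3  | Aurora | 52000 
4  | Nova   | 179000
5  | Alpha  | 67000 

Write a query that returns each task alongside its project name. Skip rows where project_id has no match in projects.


INNER JOIN keeps only tasks rows whose project_id matches an id in projects. Walk through each task:
  - task 1 (Audit): project_id=NULL, no match -> dropped
  - task 2 (Document): project_id=4 -> matches Nova
  - task 3 (Design): project_id=3 -> matches Aurora
  - task 4 (Setup): project_id=NULL, no match -> dropped
So 2 of 4 rows are dropped.

SQL:
SELECT a.name, b.name AS project
FROM tasks a
INNER JOIN projects b ON a.project_id = b.id

Result:
name     | project
---------+--------
Document | Nova   
Design   | Aurora 


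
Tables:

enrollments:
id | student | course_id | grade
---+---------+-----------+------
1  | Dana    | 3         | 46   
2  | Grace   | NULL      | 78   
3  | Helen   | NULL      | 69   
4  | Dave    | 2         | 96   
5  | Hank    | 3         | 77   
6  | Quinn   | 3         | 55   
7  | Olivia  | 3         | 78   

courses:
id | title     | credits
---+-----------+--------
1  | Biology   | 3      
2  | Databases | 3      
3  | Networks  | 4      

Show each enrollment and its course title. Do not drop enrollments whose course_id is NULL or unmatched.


LEFT JOIN keeps every row from enrollments (the left table); where course_id has no match in courses, the course columns become NULL. Walk through each enrollment:
  - enrollment 1 (Dana): course_id=3 -> matches Networks
  - enrollment 2 (Grace): course_id=NULL, no match -> kept with NULL
  - enrollment 3 (Helen): course_id=NULL, no match -> kept with NULL
  - enrollment 4 (Dave): course_id=2 -> matches Databases
  - enrollment 5 (Hank): course_id=3 -> matches Networks
  - enrollment 6 (Quinn): course_id=3 -> matches Networks
  - enrollment 7 (Olivia): course_id=3 -> matches Networks
All 7 rows appear; 2 have NULL course.

SQL:
SELECT a.student, b.title AS course
FROM enrollments a
LEFT JOIN courses b ON a.course_id = b.id

Result:
student | course   
--------+----------
Dana    | Networks 
Grace   | NULL     
Helen   | NULL     
Dave    | Databases
Hank    | Networks 
Quinn   | Networks 
Olivia  | Networks 


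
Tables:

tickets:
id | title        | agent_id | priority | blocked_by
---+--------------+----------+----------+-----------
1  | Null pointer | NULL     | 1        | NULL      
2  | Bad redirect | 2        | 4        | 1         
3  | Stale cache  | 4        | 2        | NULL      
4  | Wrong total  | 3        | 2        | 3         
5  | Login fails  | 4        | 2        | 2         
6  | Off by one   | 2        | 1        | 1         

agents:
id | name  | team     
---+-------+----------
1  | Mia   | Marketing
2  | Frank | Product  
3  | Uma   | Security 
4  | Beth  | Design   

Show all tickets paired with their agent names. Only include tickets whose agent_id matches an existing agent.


INNER JOIN keeps only tickets rows whose agent_id matches an id in agents. Walk through each ticket:
  - ticket 1 (Null pointer): agent_id=NULL, no match -> dropped
  - ticket 2 (Bad redirect): agent_id=2 -> matches Frank
  - ticket 3 (Stale cache): agent_id=4 -> matches Beth
  - ticket 4 (Wrong total): agent_id=3 -> matches Uma
  - ticket 5 (Login fails): agent_id=4 -> matches Beth
  - ticket 6 (Off by one): agent_id=2 -> matches Frank
So 1 of 6 rows is dropped.

SQL:
SELECT a.title, b.name AS agent
FROM tickets a
INNER JOIN agents b ON a.agent_id = b.id

Result:
title        | agent
-------------+------
Bad redirect | Frank
Stale cache  | Beth 
Wrong total  | Uma  
Login fails  | Beth 
Off by one   | Frank


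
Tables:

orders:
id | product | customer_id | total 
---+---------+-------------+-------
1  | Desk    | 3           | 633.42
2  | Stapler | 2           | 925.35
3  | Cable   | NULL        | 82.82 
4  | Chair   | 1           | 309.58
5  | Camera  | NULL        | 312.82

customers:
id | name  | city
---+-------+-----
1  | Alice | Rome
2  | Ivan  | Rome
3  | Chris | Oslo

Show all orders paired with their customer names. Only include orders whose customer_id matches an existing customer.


INNER JOIN keeps only orders rows whose customer_id matches an id in customers. Walk through each order:
  - order 1 (Desk): customer_id=3 -> matches Chris
  - order 2 (Stapler): customer_id=2 -> matches Ivan
  - order 3 (Cable): customer_id=NULL, no match -> dropped
  - order 4 (Chair): customer_id=1 -> matches Alice
  - order 5 (Camera): customer_id=NULL, no match -> dropped
So 2 of 5 rows are dropped.

SQL:
SELECT a.product, b.name AS customer
FROM orders a
INNER JOIN customers b ON a.customer_id = b.id

Result:
product | customer
--------+---------
Desk    | Chris   
Stapler | Ivan    
Chair   | Alice   


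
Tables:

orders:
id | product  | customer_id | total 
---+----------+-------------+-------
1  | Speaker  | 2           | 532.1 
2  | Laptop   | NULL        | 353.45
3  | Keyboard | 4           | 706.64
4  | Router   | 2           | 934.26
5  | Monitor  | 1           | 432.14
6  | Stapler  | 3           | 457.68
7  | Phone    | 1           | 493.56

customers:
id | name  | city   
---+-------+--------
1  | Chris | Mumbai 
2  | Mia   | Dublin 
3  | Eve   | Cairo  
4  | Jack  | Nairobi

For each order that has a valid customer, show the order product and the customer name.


INNER JOIN keeps only orders rows whose customer_id matches an id in customers. Walk through each order:
  - order 1 (Speaker): customer_id=2 -> matches Mia
  - order 2 (Laptop): customer_id=NULL, no match -> dropped
  - order 3 (Keyboard): customer_id=4 -> matches Jack
  - order 4 (Router): customer_id=2 -> matches Mia
  - order 5 (Monitor): customer_id=1 -> matches Chris
  - order 6 (Stapler): customer_id=3 -> matches Eve
  - order 7 (Phone): customer_id=1 -> matches Chris
So 1 of 7 rows is dropped.

SQL:
SELECT a.product, b.name AS customer
FROM orders a
INNER JOIN customers b ON a.customer_id = b.id

Result:
product  | customer
---------+---------
Speaker  | Mia     
Keyboard | Jack    
Router   | Mia     
Monitor  | Chris   
Stapler  | Eve     
Phone    | Chris   


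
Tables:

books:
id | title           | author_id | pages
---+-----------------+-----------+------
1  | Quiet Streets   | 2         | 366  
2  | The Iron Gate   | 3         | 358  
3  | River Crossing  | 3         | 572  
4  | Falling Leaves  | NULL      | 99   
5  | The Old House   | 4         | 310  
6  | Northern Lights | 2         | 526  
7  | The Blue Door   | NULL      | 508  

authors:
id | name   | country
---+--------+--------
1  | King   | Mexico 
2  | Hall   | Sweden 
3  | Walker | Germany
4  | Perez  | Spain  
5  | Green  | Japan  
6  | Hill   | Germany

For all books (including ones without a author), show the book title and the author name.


LEFT JOIN keeps every row from books (the left table); where author_id has no match in authors, the author columns become NULL. Walk through each book:
  - book 1 (Quiet Streets): author_id=2 -> matches Hall
  - book 2 (The Iron Gate): author_id=3 -> matches Walker
  - book 3 (River Crossing): author_id=3 -> matches Walker
  - book 4 (Falling Leaves): author_id=NULL, no match -> kept with NULL
  - book 5 (The Old House): author_id=4 -> matches Perez
  - book 6 (Northern Lights): author_id=2 -> matches Hall
  - book 7 (The Blue Door): author_id=NULL, no match -> kept with NULL
All 7 rows appear; 2 have NULL author.

SQL:
SELECT a.title, b.name AS author
FROM books a
LEFT JOIN authors b ON a.author_id = b.id

Result:
title           | author
----------------+-------
Quiet Streets   | Hall  
The Iron Gate   | Walker
River Crossing  | Walker
Falling Leaves  | NULL  
The Old House   | Perez 
Northern Lights | Hall  
The Blue Door   | NULL  


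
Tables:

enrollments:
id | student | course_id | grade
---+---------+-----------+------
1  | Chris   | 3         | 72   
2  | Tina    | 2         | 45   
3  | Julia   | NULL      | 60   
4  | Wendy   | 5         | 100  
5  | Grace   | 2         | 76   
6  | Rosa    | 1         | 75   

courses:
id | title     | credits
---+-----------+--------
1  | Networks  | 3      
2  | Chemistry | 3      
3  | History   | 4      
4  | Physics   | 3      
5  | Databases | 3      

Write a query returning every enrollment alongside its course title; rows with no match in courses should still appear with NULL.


LEFT JOIN keeps every row from enrollments (the left table); where course_id has no match in courses, the course columns become NULL. Walk through each enrollment:
  - enrollment 1 (Chris): course_id=3 -> matches History
  - enrollment 2 (Tina): course_id=2 -> matches Chemistry
  - enrollment 3 (Julia): course_id=NULL, no match -> kept with NULL
  - enrollment 4 (Wendy): course_id=5 -> matches Databases
  - enrollment 5 (Grace): course_id=2 -> matches Chemistry
  - enrollment 6 (Rosa): course_id=1 -> matches Networks
All 6 rows appear; 1 has NULL course.

SQL:
SELECT a.student, b.title AS course
FROM enrollments a
LEFT JOIN courses b ON a.course_id = b.id

Result:
student | course   
--------+----------
Chris   | History  
Tina    | Chemistry
Julia   | NULL     
Wendy   | Databases
Grace   | Chemistry
Rosa    | Networks 


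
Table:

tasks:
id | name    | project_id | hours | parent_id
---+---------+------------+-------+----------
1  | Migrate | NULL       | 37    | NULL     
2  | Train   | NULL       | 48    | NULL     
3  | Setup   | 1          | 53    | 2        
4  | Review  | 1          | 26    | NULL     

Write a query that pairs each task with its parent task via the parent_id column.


This is a self-join: tasks is joined to a second copy of itself, matching each row's parent_id to another row's id. Use LEFT JOIN so rows with parent_id=NULL are kept.
  - task 1 (Migrate): parent_id=NULL -> NULL
  - task 2 (Train): parent_id=NULL -> NULL
  - task 3 (Setup): parent_id=2 -> Train
  - task 4 (Review): parent_id=NULL -> NULL

SQL:
SELECT a.name AS item, b.name AS parent
FROM tasks a
LEFT JOIN tasks b ON a.parent_id = b.id

Result:
item    | parent
--------+-------
Migrate | NULL  
Train   | NULL  
Setup   | Train 
Review  | NULL  


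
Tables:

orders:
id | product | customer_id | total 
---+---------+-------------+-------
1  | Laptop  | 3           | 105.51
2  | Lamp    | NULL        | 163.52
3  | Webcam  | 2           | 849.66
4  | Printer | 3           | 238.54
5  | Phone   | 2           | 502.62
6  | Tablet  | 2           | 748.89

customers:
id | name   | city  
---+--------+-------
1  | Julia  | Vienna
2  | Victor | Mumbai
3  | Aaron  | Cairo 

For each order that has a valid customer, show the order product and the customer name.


INNER JOIN keeps only orders rows whose customer_id matches an id in customers. Walk through each order:
  - order 1 (Laptop): customer_id=3 -> matches Aaron
  - order 2 (Lamp): customer_id=NULL, no match -> dropped
  - order 3 (Webcam): customer_id=2 -> matches Victor
  - order 4 (Printer): customer_id=3 -> matches Aaron
  - order 5 (Phone): customer_id=2 -> matches Victor
  - order 6 (Tablet): customer_id=2 -> matches Victor
So 1 of 6 rows is dropped.

SQL:
SELECT a.product, b.name AS customer
FROM orders a
INNER JOIN customers b ON a.customer_id = b.id

Result:
product | customer
--------+---------
Laptop  | Aaron   
Webcam  | Victor  
Printer | Aaron   
Phone   | Victor  
Tablet  | Victor  


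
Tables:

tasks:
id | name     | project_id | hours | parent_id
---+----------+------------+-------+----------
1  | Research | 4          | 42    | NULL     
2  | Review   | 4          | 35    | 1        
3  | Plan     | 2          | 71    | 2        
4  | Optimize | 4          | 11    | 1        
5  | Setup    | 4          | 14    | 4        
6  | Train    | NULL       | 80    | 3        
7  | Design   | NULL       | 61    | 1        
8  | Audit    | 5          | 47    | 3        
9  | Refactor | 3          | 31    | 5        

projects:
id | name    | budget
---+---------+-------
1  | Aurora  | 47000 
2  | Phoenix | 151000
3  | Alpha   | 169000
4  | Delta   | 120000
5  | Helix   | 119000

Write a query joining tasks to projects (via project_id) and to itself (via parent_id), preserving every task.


Two LEFT JOINs from the same base table tasks: one to projects via project_id, one to tasks itself via parent_id. Both are LEFT so every task is preserved.
Match against projects:
  - task 1 (Research): project_id=4 -> matches Delta
  - task 2 (Review): project_id=4 -> matches Delta
  - task 3 (Plan): project_id=2 -> matches Phoenix
  - task 4 (Optimize): project_id=4 -> matches Delta
  - task 5 (Setup): project_id=4 -> matches Delta
  - task 6 (Train): project_id=NULL, no match -> kept with NULL
  - task 7 (Design): project_id=NULL, no match -> kept with NULL
  - task 8 (Audit): project_id=5 -> matches Helix
  - task 9 (Refactor): project_id=3 -> matches Alpha
Match against tasks (self):
  - task 1 (Research): parent_id=NULL -> NULL
  - task 2 (Review): parent_id=1 -> Research
  - task 3 (Plan): parent_id=2 -> Review
  - task 4 (Optimize): parent_id=1 -> Research
  - task 5 (Setup): parent_id=4 -> Optimize
  - task 6 (Train): parent_id=3 -> Plan
  - task 7 (Design): parent_id=1 -> Research
  - task 8 (Audit): parent_id=3 -> Plan
  - task 9 (Refactor): parent_id=5 -> Setup

SQL:
SELECT a.name, b.name AS project, c.name AS parent
FROM tasks a
LEFT JOIN projects b ON a.project_id = b.id
LEFT JOIN tasks c ON a.parent_id = c.id

Result:
name     | project | parent  
---------+---------+---------
Research | Delta   | NULL    
Review   | Delta   | Research
Plan     | Phoenix | Review  
Optimize | Delta   | Research
Setup    | Delta   | Optimize
Train    | NULL    | Plan    
Design   | NULL    | Research
Audit    | Helix   | Plan    
Refactor | Alpha   | Setup   


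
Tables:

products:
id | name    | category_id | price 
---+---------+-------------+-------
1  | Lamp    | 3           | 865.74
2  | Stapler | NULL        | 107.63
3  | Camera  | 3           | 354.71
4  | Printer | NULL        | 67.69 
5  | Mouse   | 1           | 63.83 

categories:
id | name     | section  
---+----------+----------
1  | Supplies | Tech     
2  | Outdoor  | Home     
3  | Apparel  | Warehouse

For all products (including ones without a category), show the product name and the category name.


LEFT JOIN keeps every row from products (the left table); where category_id has no match in categories, the category columns become NULL. Walk through each product:
  - product 1 (Lamp): category_id=3 -> matches Apparel
  - product 2 (Stapler): category_id=NULL, no match -> kept with NULL
  - product 3 (Camera): category_id=3 -> matches Apparel
  - product 4 (Printer): category_id=NULL, no match -> kept with NULL
  - product 5 (Mouse): category_id=1 -> matches Supplies
All 5 rows appear; 2 have NULL category.

SQL:
SELECT a.name, b.name AS category
FROM products a
LEFT JOIN categories b ON a.category_id = b.id

Result:
name    | category
--------+---------
Lamp    | Apparel 
Stapler | NULL    
Camera  | Apparel 
Printer | NULL    
Mouse   | Supplies


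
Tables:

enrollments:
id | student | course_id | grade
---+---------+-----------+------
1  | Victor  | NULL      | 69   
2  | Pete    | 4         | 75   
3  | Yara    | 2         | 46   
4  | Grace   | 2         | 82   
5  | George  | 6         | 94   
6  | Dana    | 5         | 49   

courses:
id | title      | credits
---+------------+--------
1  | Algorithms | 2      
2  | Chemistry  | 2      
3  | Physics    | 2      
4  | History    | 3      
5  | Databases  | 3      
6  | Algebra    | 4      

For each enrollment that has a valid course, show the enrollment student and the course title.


INNER JOIN keeps only enrollments rows whose course_id matches an id in courses. Walk through each enrollment:
  - enrollment 1 (Victor): course_id=NULL, no match -> dropped
  - enrollment 2 (Pete): course_id=4 -> matches History
  - enrollment 3 (Yara): course_id=2 -> matches Chemistry
  - enrollment 4 (Grace): course_id=2 -> matches Chemistry
  - enrollment 5 (George): course_id=6 -> matches Algebra
  - enrollment 6 (Dana): course_id=5 -> matches Databases
So 1 of 6 rows is dropped.

SQL:
SELECT a.student, b.title AS course
FROM enrollments a
INNER JOIN courses b ON a.course_id = b.id

Result:
student | course   
--------+----------
Pete    | History  
Yara    | Chemistry
Grace   | Chemistry
George  | Algebra  
Dana    | Databases


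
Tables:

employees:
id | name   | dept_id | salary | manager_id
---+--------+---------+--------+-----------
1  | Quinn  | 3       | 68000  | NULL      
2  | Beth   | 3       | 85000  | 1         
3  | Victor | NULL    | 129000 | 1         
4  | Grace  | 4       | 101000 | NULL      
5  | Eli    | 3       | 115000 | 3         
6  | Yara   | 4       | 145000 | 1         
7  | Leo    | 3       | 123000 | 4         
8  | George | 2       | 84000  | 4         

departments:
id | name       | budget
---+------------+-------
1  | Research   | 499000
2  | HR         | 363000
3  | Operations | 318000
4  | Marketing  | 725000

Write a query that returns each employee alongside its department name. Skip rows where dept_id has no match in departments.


INNER JOIN keeps only employees rows whose dept_id matches an id in departments. Walk through each employee:
  - employee 1 (Quinn): dept_id=3 -> matches Operations
  - employee 2 (Beth): dept_id=3 -> matches Operations
  - employee 3 (Victor): dept_id=NULL, no match -> dropped
  - employee 4 (Grace): dept_id=4 -> matches Marketing
  - employee 5 (Eli): dept_id=3 -> matches Operations
  - employee 6 (Yara): dept_id=4 -> matches Marketing
  - employee 7 (Leo): dept_id=3 -> matches Operations
  - employee 8 (George): dept_id=2 -> matches HR
So 1 of 8 rows is dropped.

SQL:
SELECT a.name, b.name AS department
FROM employees a
INNER JOIN departments b ON a.dept_id = b.id

Result:
name   | department
-------+-----------
Quinn  | Operations
Beth   | Operations
Grace  | Marketing 
Eli    | Operations
Yara   | Marketing 
Leo    | Operations
George | HR        


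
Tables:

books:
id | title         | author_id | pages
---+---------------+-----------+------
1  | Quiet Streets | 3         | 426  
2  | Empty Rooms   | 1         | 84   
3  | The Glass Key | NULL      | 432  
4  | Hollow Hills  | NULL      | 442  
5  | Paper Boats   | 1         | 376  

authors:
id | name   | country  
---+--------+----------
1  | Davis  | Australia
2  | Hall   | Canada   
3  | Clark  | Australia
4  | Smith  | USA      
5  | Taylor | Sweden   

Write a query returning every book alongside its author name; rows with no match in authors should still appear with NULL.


LEFT JOIN keeps every row from books (the left table); where author_id has no match in authors, the author columns become NULL. Walk through each book:
  - book 1 (Quiet Streets): author_id=3 -> matches Clark
  - book 2 (Empty Rooms): author_id=1 -> matches Davis
  - book 3 (The Glass Key): author_id=NULL, no match -> kept with NULL
  - book 4 (Hollow Hills): author_id=NULL, no match -> kept with NULL
  - book 5 (Paper Boats): author_id=1 -> matches Davis
All 5 rows appear; 2 have NULL author.

SQL:
SELECT a.title, b.name AS author
FROM books a
LEFT JOIN authors b ON a.author_id = b.id

Result:
title         | author
--------------+-------
Quiet Streets | Clark 
Empty Rooms   | Davis 
The Glass Key | NULL  
Hollow Hills  | NULL  
Paper Boats   | Davis 


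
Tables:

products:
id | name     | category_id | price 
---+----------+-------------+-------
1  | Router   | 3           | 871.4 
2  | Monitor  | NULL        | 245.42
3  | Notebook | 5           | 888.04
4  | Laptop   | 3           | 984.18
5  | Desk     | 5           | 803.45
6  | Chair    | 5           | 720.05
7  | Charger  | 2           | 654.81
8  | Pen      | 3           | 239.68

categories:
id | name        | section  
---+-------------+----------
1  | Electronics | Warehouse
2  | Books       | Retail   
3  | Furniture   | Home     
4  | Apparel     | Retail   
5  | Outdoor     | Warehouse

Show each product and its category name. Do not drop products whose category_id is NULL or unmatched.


LEFT JOIN keeps every row from products (the left table); where category_id has no match in categories, the category columns become NULL. Walk through each product:
  - product 1 (Router): category_id=3 -> matches Furniture
  - product 2 (Monitor): category_id=NULL, no match -> kept with NULL
  - product 3 (Notebook): category_id=5 -> matches Outdoor
  - product 4 (Laptop): category_id=3 -> matches Furniture
  - product 5 (Desk): category_id=5 -> matches Outdoor
  - product 6 (Chair): category_id=5 -> matches Outdoor
  - product 7 (Charger): category_id=2 -> matches Books
  - product 8 (Pen): category_id=3 -> matches Furniture
All 8 rows appear; 1 has NULL category.

SQL:
SELECT a.name, b.name AS category
FROM products a
LEFT JOIN categories b ON a.category_id = b.id

Result:
name     | category 
---------+----------
Router   | Furniture
Monitor  | NULL     
Notebook | Outdoor  
Laptop   | Furniture
Desk     | Outdoor  
Chair    | Outdoor  
Charger  | Books    
Pen      | Furniture


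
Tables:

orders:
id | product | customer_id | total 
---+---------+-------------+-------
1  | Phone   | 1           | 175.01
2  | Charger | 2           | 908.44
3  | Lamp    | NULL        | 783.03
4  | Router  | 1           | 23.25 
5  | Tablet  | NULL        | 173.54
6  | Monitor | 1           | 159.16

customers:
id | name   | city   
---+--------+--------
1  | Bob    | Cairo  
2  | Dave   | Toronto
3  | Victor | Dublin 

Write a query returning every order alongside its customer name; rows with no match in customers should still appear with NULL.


LEFT JOIN keeps every row from orders (the left table); where customer_id has no match in customers, the customer columns become NULL. Walk through each order:
  - order 1 (Phone): customer_id=1 -> matches Bob
  - order 2 (Charger): customer_id=2 -> matches Dave
  - order 3 (Lamp): customer_id=NULL, no match -> kept with NULL
  - order 4 (Router): customer_id=1 -> matches Bob
  - order 5 (Tablet): customer_id=NULL, no match -> kept with NULL
  - order 6 (Monitor): customer_id=1 -> matches Bob
All 6 rows appear; 2 have NULL customer.

SQL:
SELECT a.product, b.name AS customer
FROM orders a
LEFT JOIN customers b ON a.customer_id = b.id

Result:
product | customer
--------+---------
Phone   | Bob     
Charger | Dave    
Lamp    | NULL    
Router  | Bob     
Tablet  | NULL    
Monitor | Bob     


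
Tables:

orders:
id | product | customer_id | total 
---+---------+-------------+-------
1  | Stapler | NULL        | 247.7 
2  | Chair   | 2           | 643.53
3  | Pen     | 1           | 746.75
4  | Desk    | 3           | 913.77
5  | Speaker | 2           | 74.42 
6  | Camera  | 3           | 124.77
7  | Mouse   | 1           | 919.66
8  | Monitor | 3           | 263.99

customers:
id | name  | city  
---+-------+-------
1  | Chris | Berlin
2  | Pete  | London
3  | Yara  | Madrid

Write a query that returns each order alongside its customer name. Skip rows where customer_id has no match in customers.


INNER JOIN keeps only orders rows whose customer_id matches an id in customers. Walk through each order:
  - order 1 (Stapler): customer_id=NULL, no match -> dropped
  - order 2 (Chair): customer_id=2 -> matches Pete
  - order 3 (Pen): customer_id=1 -> matches Chris
  - order 4 (Desk): customer_id=3 -> matches Yara
  - order 5 (Speaker): customer_id=2 -> matches Pete
  - order 6 (Camera): customer_id=3 -> matches Yara
  - order 7 (Mouse): customer_id=1 -> matches Chris
  - order 8 (Monitor): customer_id=3 -> matches Yara
So 1 of 8 rows is dropped.

SQL:
SELECT a.product, b.name AS customer
FROM orders a
INNER JOIN customers b ON a.customer_id = b.id

Result:
product | customer
--------+---------
Chair   | Pete    
Pen     | Chris   
Desk    | Yara    
Speaker | Pete    
Camera  | Yara    
Mouse   | Chris   
Monitor | Yara    
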